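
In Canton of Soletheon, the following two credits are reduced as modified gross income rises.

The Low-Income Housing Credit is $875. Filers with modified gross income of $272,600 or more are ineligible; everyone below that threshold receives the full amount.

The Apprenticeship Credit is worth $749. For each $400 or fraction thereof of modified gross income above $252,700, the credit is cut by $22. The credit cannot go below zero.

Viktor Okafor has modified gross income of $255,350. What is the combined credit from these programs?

Low-Income Housing Credit: $255,350 is below the $272,600 cutoff, so the full $875 applies.
Apprenticeship Credit: income exceeds $252,700 by $2,650, which is 7 full-or-partial $400 increments; reduction = 7 × $22 = $154, leaving $595.
Total: $875 + $595 = $1,470.

$1,470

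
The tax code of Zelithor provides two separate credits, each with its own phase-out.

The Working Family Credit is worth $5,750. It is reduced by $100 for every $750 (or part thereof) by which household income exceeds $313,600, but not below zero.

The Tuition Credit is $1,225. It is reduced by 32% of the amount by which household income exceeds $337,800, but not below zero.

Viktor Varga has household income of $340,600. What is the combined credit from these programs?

$2,479

Working Family Credit: income exceeds $313,600 by $27,000, which is 36 full-or-partial $750 increments; reduction = 36 × $100 = $3,600, leaving $2,150.
Tuition Credit: 32% of the $2,800 excess over $337,800 is $896; credit = $1,225 − $896 = $329.
Total: $2,150 + $329 = $2,479.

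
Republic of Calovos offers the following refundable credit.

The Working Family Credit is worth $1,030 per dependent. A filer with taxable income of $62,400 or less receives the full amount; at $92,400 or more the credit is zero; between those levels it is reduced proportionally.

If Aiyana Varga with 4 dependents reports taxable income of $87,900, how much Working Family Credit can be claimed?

$618

Working Family Credit: base = 4 × $1,030 = $4,120. $87,900 is $25,500 into a $30,000 phase-out range, leaving 4,500/30,000 of the credit: $4,120 × 4,500/30,000 = $618.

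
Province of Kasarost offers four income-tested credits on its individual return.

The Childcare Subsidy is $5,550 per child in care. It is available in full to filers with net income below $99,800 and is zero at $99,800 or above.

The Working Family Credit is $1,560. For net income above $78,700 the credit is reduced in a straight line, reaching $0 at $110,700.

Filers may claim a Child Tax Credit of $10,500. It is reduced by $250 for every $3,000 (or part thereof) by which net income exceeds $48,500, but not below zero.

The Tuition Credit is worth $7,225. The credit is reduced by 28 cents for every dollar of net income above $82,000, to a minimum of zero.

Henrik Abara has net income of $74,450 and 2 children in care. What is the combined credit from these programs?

$28,135

Childcare Subsidy: base = 2 × $5,550 = $11,100. $74,450 is below the $99,800 cutoff, so the full $11,100 applies.
Working Family Credit: $74,450 is at or below the $78,700 threshold, so the full $1,560 applies.
Child Tax Credit: income exceeds $48,500 by $25,950, which is 9 full-or-partial $3,000 increments; reduction = 9 × $250 = $2,250, leaving $8,250.
Tuition Credit: $74,450 is at or below the $82,000 threshold, so the full $7,225 applies.
Total: $11,100 + $1,560 + $8,250 + $7,225 = $28,135.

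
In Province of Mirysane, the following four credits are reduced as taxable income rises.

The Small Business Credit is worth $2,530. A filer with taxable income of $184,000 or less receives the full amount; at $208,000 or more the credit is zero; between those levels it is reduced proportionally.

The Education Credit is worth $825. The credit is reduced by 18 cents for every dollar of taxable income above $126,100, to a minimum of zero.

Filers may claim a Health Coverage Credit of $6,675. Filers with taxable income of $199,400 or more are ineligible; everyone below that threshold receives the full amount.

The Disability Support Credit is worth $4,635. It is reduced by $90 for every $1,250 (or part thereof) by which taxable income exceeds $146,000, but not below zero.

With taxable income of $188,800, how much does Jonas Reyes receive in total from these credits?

Small Business Credit: $188,800 is $4,800 into a $24,000 phase-out range, leaving 19,200/24,000 of the credit: $2,530 × 19,200/24,000 = $2,024.
Education Credit: 18% of the $62,700 excess over $126,100 is $11,286 ≥ base, so the credit is $0.
Health Coverage Credit: $188,800 is below the $199,400 cutoff, so the full $6,675 applies.
Disability Support Credit: income exceeds $146,000 by $42,800, which is 35 full-or-partial $1,250 increments; reduction = 35 × $90 = $3,150, leaving $1,485.
Total: $2,024 + $0 + $6,675 + $1,485 = $10,184.

$10,184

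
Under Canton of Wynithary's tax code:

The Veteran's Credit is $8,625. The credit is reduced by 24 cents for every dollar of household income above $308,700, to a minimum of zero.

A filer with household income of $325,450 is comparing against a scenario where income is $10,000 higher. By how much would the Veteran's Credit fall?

At $325,450 — 24% of the $16,750 excess over $308,700 is $4,020; credit = $8,625 − $4,020 = $4,605.
At $335,450 — 24% of the $26,750 excess over $308,700 is $6,420; credit = $8,625 − $6,420 = $2,205.
Lost: $4,605 − $2,205 = $2,400.

$2,400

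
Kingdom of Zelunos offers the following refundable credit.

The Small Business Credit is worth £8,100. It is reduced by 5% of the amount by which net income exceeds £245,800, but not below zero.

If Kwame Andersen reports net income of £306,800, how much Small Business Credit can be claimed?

£5,050

Small Business Credit: 5% of the £61,000 excess over £245,800 is £3,050; credit = £8,100 − £3,050 = £5,050.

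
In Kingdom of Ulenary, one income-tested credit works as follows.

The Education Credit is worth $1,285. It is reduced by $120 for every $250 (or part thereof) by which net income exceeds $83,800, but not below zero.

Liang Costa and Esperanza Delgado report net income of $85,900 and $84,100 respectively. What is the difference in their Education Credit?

Liang ($85,900): Education Credit: income exceeds $83,800 by $2,100, which is 9 full-or-partial $250 increments; reduction = 9 × $120 = $1,080, leaving $205.
Esperanza ($84,100): Education Credit: income exceeds $83,800 by $300, which is 2 full-or-partial $250 increments; reduction = 2 × $120 = $240, leaving $1,045.
Difference: |$205 − $1,045| = $840.

$840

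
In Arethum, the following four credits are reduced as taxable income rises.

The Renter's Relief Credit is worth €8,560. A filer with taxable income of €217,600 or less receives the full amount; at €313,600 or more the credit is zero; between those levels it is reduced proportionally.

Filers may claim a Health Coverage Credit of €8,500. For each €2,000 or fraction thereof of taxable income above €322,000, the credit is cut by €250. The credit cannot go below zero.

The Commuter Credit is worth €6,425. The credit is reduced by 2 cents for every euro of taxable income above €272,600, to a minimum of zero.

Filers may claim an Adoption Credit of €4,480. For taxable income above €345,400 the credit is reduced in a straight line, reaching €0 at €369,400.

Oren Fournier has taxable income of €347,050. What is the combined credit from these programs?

Renter's Relief Credit: €347,050 is at or above €313,600, so the credit is €0.
Health Coverage Credit: income exceeds €322,000 by €25,050, which is 13 full-or-partial €2,000 increments; reduction = 13 × €250 = €3,250, leaving €5,250.
Commuter Credit: 2% of the €74,450 excess over €272,600 is €1,489; credit = €6,425 − €1,489 = €4,936.
Adoption Credit: €347,050 is €1,650 into a €24,000 phase-out range, leaving 22,350/24,000 of the credit: €4,480 × 22,350/24,000 = €4,172.
Total: €0 + €5,250 + €4,936 + €4,172 = €14,358.

€14,358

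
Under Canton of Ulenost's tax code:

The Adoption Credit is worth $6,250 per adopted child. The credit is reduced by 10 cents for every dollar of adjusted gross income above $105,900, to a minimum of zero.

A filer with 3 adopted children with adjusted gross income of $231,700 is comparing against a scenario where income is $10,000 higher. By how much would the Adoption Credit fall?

$1,000

At $231,700 — base = 3 × $6,250 = $18,750. 10% of the $125,800 excess over $105,900 is $12,580; credit = $18,750 − $12,580 = $6,170.
At $241,700 — base = 3 × $6,250 = $18,750. 10% of the $135,800 excess over $105,900 is $13,580; credit = $18,750 − $13,580 = $5,170.
Lost: $6,170 − $5,170 = $1,000.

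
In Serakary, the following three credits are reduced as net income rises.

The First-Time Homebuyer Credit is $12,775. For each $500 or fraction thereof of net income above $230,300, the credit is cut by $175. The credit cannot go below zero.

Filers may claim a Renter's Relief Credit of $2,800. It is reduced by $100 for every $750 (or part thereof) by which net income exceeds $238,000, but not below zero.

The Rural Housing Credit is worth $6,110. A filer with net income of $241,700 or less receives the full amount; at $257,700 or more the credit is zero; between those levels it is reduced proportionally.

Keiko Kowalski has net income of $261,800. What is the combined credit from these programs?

First-Time Homebuyer Credit: income exceeds $230,300 by $31,500, which is 63 full-or-partial $500 increments; reduction = 63 × $175 = $11,025, leaving $1,750.
Renter's Relief Credit: income exceeds $238,000 by $23,800 → 32 increments × $100 = $3,200 ≥ base, so the credit is $0.
Rural Housing Credit: $261,800 is at or above $257,700, so the credit is $0.
Total: $1,750 + $0 + $0 = $1,750.

$1,750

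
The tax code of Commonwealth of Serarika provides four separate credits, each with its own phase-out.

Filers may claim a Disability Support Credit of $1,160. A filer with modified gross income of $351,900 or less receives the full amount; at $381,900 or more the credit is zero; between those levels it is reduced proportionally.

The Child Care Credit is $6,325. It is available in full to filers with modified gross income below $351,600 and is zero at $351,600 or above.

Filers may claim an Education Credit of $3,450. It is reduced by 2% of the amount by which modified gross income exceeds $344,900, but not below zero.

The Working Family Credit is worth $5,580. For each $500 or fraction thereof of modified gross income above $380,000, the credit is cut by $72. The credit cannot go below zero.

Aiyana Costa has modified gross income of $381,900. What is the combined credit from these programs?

Disability Support Credit: $381,900 is at or above $381,900, so the credit is $0.
Child Care Credit: $381,900 meets or exceeds the $351,600 cutoff, so the credit is $0.
Education Credit: 2% of the $37,000 excess over $344,900 is $740; credit = $3,450 − $740 = $2,710.
Working Family Credit: income exceeds $380,000 by $1,900, which is 4 full-or-partial $500 increments; reduction = 4 × $72 = $288, leaving $5,292.
Total: $0 + $0 + $2,710 + $5,292 = $8,002.

$8,002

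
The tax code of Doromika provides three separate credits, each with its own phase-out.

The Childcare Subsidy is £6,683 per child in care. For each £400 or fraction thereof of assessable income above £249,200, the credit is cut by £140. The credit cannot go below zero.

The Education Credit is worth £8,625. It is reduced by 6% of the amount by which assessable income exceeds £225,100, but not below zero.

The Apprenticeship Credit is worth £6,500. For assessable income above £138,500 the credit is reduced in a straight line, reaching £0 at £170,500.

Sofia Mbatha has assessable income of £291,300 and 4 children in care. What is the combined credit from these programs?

Childcare Subsidy: base = 4 × £6,683 = £26,732. income exceeds £249,200 by £42,100, which is 106 full-or-partial £400 increments; reduction = 106 × £140 = £14,840, leaving £11,892.
Education Credit: 6% of the £66,200 excess over £225,100 is £3,972; credit = £8,625 − £3,972 = £4,653.
Apprenticeship Credit: £291,300 is at or above £170,500, so the credit is £0.
Total: £11,892 + £4,653 + £0 = £16,545.

£16,545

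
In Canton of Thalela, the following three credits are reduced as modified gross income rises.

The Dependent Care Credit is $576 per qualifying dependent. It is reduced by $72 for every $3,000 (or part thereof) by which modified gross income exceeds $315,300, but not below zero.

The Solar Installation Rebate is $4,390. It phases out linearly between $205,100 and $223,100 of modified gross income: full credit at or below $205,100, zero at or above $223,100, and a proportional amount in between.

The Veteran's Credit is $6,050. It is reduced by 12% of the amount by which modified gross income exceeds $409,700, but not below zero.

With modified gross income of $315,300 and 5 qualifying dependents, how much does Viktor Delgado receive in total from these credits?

Dependent Care Credit: base = 5 × $576 = $2,880. $315,300 is at or below the $315,300 threshold, so the full $2,880 applies.
Solar Installation Rebate: $315,300 is at or above $223,100, so the credit is $0.
Veteran's Credit: $315,300 is at or below the $409,700 threshold, so the full $6,050 applies.
Total: $2,880 + $0 + $6,050 = $8,930.

$8,930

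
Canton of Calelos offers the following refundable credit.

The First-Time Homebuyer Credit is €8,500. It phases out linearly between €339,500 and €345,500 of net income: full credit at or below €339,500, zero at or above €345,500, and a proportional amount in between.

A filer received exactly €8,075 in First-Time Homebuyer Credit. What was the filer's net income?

€8,075 is 8,075/8,500 of the full €8,500, so 425/8,500 of the €6,000 range has been used: income = €339,500 + €6,000 × 425/8,500 = €339,800.

€339,800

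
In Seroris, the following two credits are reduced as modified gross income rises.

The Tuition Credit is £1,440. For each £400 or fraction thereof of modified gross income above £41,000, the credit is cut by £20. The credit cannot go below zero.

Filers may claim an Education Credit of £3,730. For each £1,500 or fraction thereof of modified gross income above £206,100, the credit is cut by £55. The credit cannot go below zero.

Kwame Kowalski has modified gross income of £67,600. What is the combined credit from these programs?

£3,830

Tuition Credit: income exceeds £41,000 by £26,600, which is 67 full-or-partial £400 increments; reduction = 67 × £20 = £1,340, leaving £100.
Education Credit: £67,600 is at or below the £206,100 threshold, so the full £3,730 applies.
Total: £100 + £3,730 = £3,830.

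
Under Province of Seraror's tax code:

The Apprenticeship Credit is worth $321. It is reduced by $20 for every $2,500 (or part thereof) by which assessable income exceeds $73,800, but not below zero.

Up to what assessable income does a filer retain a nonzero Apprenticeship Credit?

After 16 increments the reduction is 16 × $20 = $320, leaving $1; one more increment wipes it out. Increment 16 ends at excess 16 × $2,500 = $40,000, so the highest qualifying income is $73,800 + $40,000 = $113,800.

$113,800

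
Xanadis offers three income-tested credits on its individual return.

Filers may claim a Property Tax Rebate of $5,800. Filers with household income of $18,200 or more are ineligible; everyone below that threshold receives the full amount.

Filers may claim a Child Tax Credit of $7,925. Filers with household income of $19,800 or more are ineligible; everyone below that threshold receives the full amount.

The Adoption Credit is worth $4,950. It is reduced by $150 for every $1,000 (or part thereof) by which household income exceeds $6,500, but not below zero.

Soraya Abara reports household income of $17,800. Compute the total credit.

Property Tax Rebate: $17,800 is below the $18,200 cutoff, so the full $5,800 applies.
Child Tax Credit: $17,800 is below the $19,800 cutoff, so the full $7,925 applies.
Adoption Credit: income exceeds $6,500 by $11,300, which is 12 full-or-partial $1,000 increments; reduction = 12 × $150 = $1,800, leaving $3,150.
Total: $5,800 + $7,925 + $3,150 = $16,875.

$16,875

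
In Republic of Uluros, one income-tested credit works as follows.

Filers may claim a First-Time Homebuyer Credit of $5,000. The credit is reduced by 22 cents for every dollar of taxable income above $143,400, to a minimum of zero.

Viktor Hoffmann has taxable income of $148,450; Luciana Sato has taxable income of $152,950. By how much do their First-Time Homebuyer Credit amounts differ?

Viktor ($148,450): First-Time Homebuyer Credit: 22% of the $5,050 excess over $143,400 is $1,111; credit = $5,000 − $1,111 = $3,889.
Luciana ($152,950): First-Time Homebuyer Credit: 22% of the $9,550 excess over $143,400 is $2,101; credit = $5,000 − $2,101 = $2,899.
Difference: |$3,889 − $2,899| = $990.

$990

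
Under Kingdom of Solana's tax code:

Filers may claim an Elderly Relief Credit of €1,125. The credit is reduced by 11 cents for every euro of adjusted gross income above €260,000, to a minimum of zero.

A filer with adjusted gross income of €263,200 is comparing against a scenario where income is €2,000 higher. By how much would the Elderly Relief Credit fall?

€220

At €263,200 — 11% of the €3,200 excess over €260,000 is €352; credit = €1,125 − €352 = €773.
At €265,200 — 11% of the €5,200 excess over €260,000 is €572; credit = €1,125 − €572 = €553.
Lost: €773 − €553 = €220.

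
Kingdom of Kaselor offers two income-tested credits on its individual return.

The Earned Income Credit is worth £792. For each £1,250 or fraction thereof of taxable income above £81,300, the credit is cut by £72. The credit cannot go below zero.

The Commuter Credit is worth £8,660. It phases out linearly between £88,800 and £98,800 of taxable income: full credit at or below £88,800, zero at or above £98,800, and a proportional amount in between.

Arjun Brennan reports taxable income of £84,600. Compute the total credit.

Earned Income Credit: income exceeds £81,300 by £3,300, which is 3 full-or-partial £1,250 increments; reduction = 3 × £72 = £216, leaving £576.
Commuter Credit: £84,600 is at or below the £88,800 threshold, so the full £8,660 applies.
Total: £576 + £8,660 = £9,236.

£9,236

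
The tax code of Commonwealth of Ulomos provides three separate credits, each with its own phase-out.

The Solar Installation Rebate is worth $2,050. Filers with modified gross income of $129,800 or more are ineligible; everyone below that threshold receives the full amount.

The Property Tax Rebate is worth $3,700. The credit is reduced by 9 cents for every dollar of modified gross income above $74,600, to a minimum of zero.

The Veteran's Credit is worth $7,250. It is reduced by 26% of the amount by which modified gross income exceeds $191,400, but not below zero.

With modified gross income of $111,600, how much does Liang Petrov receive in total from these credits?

Solar Installation Rebate: $111,600 is below the $129,800 cutoff, so the full $2,050 applies.
Property Tax Rebate: 9% of the $37,000 excess over $74,600 is $3,330; credit = $3,700 − $3,330 = $370.
Veteran's Credit: $111,600 is at or below the $191,400 threshold, so the full $7,250 applies.
Total: $2,050 + $370 + $7,250 = $9,670.

$9,670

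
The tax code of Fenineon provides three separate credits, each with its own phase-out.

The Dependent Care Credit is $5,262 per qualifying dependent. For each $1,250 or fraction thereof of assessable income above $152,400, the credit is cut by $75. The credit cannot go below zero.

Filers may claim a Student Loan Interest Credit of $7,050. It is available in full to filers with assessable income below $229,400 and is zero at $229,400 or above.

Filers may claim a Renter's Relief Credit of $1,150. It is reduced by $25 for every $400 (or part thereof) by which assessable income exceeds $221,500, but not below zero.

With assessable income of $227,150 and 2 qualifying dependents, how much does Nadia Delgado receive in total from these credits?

Dependent Care Credit: base = 2 × $5,262 = $10,524. income exceeds $152,400 by $74,750, which is 60 full-or-partial $1,250 increments; reduction = 60 × $75 = $4,500, leaving $6,024.
Student Loan Interest Credit: $227,150 is below the $229,400 cutoff, so the full $7,050 applies.
Renter's Relief Credit: income exceeds $221,500 by $5,650, which is 15 full-or-partial $400 increments; reduction = 15 × $25 = $375, leaving $775.
Total: $6,024 + $7,050 + $775 = $13,849.

$13,849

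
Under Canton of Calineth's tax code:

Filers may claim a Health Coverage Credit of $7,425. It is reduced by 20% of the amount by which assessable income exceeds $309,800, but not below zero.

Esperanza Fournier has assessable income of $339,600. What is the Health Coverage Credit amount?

Health Coverage Credit: 20% of the $29,800 excess over $309,800 is $5,960; credit = $7,425 − $5,960 = $1,465.

$1,465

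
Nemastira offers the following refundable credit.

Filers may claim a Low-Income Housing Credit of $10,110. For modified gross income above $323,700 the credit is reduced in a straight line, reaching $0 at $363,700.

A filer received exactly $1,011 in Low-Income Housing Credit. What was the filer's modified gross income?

$359,700

$1,011 is 1,011/10,110 of the full $10,110, so 9,099/10,110 of the $40,000 range has been used: income = $323,700 + $40,000 × 9,099/10,110 = $359,700.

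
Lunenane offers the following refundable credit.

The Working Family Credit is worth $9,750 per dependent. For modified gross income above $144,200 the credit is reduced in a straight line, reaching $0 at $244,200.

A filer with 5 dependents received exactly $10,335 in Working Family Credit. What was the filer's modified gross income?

$223,000

Full credit = 5 × $9,750 = $48,750.
$10,335 is 10,335/48,750 of the full $48,750, so 38,415/48,750 of the $100,000 range has been used: income = $144,200 + $100,000 × 38,415/48,750 = $223,000.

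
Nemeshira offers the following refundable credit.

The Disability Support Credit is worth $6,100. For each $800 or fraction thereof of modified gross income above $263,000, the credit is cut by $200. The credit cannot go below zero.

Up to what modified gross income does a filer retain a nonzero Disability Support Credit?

$287,000

After 30 increments the reduction is 30 × $200 = $6,000, leaving $100; one more increment wipes it out. Increment 30 ends at excess 30 × $800 = $24,000, so the highest qualifying income is $263,000 + $24,000 = $287,000.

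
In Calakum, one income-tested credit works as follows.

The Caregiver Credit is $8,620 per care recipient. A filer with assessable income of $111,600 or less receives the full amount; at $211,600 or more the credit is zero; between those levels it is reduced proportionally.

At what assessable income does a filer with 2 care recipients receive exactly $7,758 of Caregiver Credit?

Full credit = 2 × $8,620 = $17,240.
$7,758 is 7,758/17,240 of the full $17,240, so 9,482/17,240 of the $100,000 range has been used: income = $111,600 + $100,000 × 9,482/17,240 = $166,600.

$166,600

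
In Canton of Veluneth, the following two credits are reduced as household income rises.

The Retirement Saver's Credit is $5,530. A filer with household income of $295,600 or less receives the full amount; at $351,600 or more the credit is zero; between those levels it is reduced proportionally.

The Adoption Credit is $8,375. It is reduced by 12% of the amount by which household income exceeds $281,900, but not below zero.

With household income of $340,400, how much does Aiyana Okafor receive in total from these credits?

Retirement Saver's Credit: $340,400 is $44,800 into a $56,000 phase-out range, leaving 11,200/56,000 of the credit: $5,530 × 11,200/56,000 = $1,106.
Adoption Credit: 12% of the $58,500 excess over $281,900 is $7,020; credit = $8,375 − $7,020 = $1,355.
Total: $1,106 + $1,355 = $2,461.

$2,461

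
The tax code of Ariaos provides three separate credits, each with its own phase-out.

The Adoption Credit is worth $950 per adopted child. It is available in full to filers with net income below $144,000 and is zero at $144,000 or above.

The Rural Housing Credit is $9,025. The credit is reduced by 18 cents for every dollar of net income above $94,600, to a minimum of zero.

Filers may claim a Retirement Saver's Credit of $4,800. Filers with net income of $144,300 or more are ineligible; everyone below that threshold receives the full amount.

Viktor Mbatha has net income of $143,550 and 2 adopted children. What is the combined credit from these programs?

$6,914

Adoption Credit: base = 2 × $950 = $1,900. $143,550 is below the $144,000 cutoff, so the full $1,900 applies.
Rural Housing Credit: 18% of the $48,950 excess over $94,600 is $8,811; credit = $9,025 − $8,811 = $214.
Retirement Saver's Credit: $143,550 is below the $144,300 cutoff, so the full $4,800 applies.
Total: $1,900 + $214 + $4,800 = $6,914.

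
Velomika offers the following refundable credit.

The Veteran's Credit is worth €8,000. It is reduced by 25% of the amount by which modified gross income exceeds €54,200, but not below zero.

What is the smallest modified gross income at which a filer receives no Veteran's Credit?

The credit falls by 25% of each euro above €54,200, so it reaches zero when the excess is €8,000 / 25% = €32,000: income = €54,200 + €32,000 = €86,200.

€86,200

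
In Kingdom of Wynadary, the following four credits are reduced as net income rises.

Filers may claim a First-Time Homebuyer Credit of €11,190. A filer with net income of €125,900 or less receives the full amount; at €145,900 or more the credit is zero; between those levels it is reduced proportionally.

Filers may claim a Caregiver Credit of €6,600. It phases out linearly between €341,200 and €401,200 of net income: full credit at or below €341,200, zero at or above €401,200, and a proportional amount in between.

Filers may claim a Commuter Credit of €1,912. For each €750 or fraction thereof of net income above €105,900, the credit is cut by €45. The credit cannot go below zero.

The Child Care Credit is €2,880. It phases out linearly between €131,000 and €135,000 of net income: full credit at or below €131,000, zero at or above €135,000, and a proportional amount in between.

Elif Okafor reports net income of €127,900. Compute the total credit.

First-Time Homebuyer Credit: €127,900 is €2,000 into a €20,000 phase-out range, leaving 18,000/20,000 of the credit: €11,190 × 18,000/20,000 = €10,071.
Caregiver Credit: €127,900 is at or below the €341,200 threshold, so the full €6,600 applies.
Commuter Credit: income exceeds €105,900 by €22,000, which is 30 full-or-partial €750 increments; reduction = 30 × €45 = €1,350, leaving €562.
Child Care Credit: €127,900 is at or below the €131,000 threshold, so the full €2,880 applies.
Total: €10,071 + €6,600 + €562 + €2,880 = €20,113.

€20,113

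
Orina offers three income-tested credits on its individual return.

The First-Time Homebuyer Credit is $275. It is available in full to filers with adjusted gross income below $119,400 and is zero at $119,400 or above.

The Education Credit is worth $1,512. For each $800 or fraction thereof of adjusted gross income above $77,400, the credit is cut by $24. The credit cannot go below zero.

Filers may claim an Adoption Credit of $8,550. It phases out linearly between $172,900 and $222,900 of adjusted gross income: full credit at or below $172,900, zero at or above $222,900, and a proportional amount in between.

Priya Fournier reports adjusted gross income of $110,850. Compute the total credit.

$9,329

First-Time Homebuyer Credit: $110,850 is below the $119,400 cutoff, so the full $275 applies.
Education Credit: income exceeds $77,400 by $33,450, which is 42 full-or-partial $800 increments; reduction = 42 × $24 = $1,008, leaving $504.
Adoption Credit: $110,850 is at or below the $172,900 threshold, so the full $8,550 applies.
Total: $275 + $504 + $8,550 = $9,329.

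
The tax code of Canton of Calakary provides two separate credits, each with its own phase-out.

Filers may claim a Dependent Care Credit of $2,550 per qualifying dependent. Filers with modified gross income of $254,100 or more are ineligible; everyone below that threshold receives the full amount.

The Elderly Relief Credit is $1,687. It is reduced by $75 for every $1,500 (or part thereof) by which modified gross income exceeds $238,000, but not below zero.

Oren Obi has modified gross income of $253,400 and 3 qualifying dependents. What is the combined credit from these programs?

Dependent Care Credit: base = 3 × $2,550 = $7,650. $253,400 is below the $254,100 cutoff, so the full $7,650 applies.
Elderly Relief Credit: income exceeds $238,000 by $15,400, which is 11 full-or-partial $1,500 increments; reduction = 11 × $75 = $825, leaving $862.
Total: $7,650 + $862 = $8,512.

$8,512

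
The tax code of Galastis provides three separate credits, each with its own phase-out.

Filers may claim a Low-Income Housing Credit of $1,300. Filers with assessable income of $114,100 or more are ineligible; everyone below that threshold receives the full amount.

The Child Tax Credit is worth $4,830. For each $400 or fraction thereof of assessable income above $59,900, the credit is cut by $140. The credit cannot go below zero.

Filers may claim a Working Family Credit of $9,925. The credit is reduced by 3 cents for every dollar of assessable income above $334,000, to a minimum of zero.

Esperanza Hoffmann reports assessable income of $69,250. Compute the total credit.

Low-Income Housing Credit: $69,250 is below the $114,100 cutoff, so the full $1,300 applies.
Child Tax Credit: income exceeds $59,900 by $9,350, which is 24 full-or-partial $400 increments; reduction = 24 × $140 = $3,360, leaving $1,470.
Working Family Credit: $69,250 is at or below the $334,000 threshold, so the full $9,925 applies.
Total: $1,300 + $1,470 + $9,925 = $12,695.

$12,695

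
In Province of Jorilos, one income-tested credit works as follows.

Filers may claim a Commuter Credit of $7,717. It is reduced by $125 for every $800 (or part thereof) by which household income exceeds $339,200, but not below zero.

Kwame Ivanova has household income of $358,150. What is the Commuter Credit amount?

Commuter Credit: income exceeds $339,200 by $18,950, which is 24 full-or-partial $800 increments; reduction = 24 × $125 = $3,000, leaving $4,717.

$4,717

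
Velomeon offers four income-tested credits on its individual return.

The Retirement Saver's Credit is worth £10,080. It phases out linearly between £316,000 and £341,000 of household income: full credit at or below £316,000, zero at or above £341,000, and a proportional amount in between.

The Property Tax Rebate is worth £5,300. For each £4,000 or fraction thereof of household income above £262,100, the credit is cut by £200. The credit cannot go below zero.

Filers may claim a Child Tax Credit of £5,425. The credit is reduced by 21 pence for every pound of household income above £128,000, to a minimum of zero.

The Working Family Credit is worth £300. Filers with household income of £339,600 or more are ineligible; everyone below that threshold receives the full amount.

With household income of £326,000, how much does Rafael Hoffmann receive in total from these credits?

Retirement Saver's Credit: £326,000 is £10,000 into a £25,000 phase-out range, leaving 15,000/25,000 of the credit: £10,080 × 15,000/25,000 = £6,048.
Property Tax Rebate: income exceeds £262,100 by £63,900, which is 16 full-or-partial £4,000 increments; reduction = 16 × £200 = £3,200, leaving £2,100.
Child Tax Credit: 21% of the £198,000 excess over £128,000 is £41,580 ≥ base, so the credit is £0.
Working Family Credit: £326,000 is below the £339,600 cutoff, so the full £300 applies.
Total: £6,048 + £2,100 + £0 + £300 = £8,448.

£8,448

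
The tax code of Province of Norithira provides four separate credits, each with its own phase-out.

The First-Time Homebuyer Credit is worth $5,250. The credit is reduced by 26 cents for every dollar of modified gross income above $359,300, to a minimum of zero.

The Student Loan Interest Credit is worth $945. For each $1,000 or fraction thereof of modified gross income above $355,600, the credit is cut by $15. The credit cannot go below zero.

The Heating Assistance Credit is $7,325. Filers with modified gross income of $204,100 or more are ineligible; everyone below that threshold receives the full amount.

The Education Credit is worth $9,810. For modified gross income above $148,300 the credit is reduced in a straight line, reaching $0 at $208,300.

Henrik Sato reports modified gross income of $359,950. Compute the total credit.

$5,951

First-Time Homebuyer Credit: 26% of the $650 excess over $359,300 is $169; credit = $5,250 − $169 = $5,081.
Student Loan Interest Credit: income exceeds $355,600 by $4,350, which is 5 full-or-partial $1,000 increments; reduction = 5 × $15 = $75, leaving $870.
Heating Assistance Credit: $359,950 meets or exceeds the $204,100 cutoff, so the credit is $0.
Education Credit: $359,950 is at or above $208,300, so the credit is $0.
Total: $5,081 + $870 + $0 + $0 = $5,951.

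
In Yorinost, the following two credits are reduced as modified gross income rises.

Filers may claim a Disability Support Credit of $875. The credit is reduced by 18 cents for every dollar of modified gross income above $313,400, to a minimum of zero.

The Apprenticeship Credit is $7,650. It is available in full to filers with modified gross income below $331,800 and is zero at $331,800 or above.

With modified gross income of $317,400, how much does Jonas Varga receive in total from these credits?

Disability Support Credit: 18% of the $4,000 excess over $313,400 is $720; credit = $875 − $720 = $155.
Apprenticeship Credit: $317,400 is below the $331,800 cutoff, so the full $7,650 applies.
Total: $155 + $7,650 = $7,805.

$7,805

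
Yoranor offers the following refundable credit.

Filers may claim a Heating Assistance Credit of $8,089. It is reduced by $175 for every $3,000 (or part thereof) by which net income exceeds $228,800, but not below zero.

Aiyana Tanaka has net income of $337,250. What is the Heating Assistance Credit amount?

Heating Assistance Credit: income exceeds $228,800 by $108,450, which is 37 full-or-partial $3,000 increments; reduction = 37 × $175 = $6,475, leaving $1,614.

$1,614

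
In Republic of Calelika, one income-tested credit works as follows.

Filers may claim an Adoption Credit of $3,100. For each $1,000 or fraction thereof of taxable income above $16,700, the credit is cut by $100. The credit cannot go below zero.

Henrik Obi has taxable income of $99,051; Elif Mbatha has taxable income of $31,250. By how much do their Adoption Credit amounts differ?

$1,600

Henrik ($99,051): Adoption Credit: income exceeds $16,700 by $82,351 → 83 increments × $100 = $8,300 ≥ base, so the credit is $0.
Elif ($31,250): Adoption Credit: income exceeds $16,700 by $14,550, which is 15 full-or-partial $1,000 increments; reduction = 15 × $100 = $1,500, leaving $1,600.
Difference: |$0 − $1,600| = $1,600.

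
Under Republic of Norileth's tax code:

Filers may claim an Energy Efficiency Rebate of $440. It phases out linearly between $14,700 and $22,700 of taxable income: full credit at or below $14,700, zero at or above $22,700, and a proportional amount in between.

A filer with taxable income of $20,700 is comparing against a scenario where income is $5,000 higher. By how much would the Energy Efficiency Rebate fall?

$110

At $20,700 — $20,700 is $6,000 into a $8,000 phase-out range, leaving 2,000/8,000 of the credit: $440 × 2,000/8,000 = $110.
At $25,700 — $25,700 is at or above $22,700, so the credit is $0.
Lost: $110 − $0 = $110.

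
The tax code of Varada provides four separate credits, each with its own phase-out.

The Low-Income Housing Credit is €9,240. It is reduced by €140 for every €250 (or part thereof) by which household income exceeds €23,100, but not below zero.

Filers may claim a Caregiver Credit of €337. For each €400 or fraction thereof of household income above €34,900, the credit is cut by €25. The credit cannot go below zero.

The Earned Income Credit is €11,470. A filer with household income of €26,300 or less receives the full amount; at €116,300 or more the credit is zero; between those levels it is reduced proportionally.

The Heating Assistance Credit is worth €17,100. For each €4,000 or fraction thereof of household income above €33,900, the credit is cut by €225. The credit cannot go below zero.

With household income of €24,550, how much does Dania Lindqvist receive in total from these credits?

Low-Income Housing Credit: income exceeds €23,100 by €1,450, which is 6 full-or-partial €250 increments; reduction = 6 × €140 = €840, leaving €8,400.
Caregiver Credit: €24,550 is at or below the €34,900 threshold, so the full €337 applies.
Earned Income Credit: €24,550 is at or below the €26,300 threshold, so the full €11,470 applies.
Heating Assistance Credit: €24,550 is at or below the €33,900 threshold, so the full €17,100 applies.
Total: €8,400 + €337 + €11,470 + €17,100 = €37,307.

€37,307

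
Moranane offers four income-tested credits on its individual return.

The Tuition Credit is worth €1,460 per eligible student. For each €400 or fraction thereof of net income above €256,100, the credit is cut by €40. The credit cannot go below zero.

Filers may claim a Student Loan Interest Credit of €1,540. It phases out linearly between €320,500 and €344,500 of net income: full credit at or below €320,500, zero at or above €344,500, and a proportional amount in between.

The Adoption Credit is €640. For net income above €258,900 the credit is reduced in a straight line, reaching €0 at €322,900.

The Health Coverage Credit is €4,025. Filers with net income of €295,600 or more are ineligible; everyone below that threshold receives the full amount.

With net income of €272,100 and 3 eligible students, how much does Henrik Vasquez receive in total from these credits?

€8,853

Tuition Credit: base = 3 × €1,460 = €4,380. income exceeds €256,100 by €16,000, which is 40 full-or-partial €400 increments; reduction = 40 × €40 = €1,600, leaving €2,780.
Student Loan Interest Credit: €272,100 is at or below the €320,500 threshold, so the full €1,540 applies.
Adoption Credit: €272,100 is €13,200 into a €64,000 phase-out range, leaving 50,800/64,000 of the credit: €640 × 50,800/64,000 = €508.
Health Coverage Credit: €272,100 is below the €295,600 cutoff, so the full €4,025 applies.
Total: €2,780 + €1,540 + €508 + €4,025 = €8,853.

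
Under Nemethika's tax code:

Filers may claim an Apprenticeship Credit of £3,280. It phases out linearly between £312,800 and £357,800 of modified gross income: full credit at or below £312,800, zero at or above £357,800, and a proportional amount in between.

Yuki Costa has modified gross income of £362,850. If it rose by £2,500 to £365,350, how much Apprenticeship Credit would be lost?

£0

At £362,850 — £362,850 is at or above £357,800, so the credit is £0.
At £365,350 — £365,350 is at or above £357,800, so the credit is £0.
Lost: £0 − £0 = £0.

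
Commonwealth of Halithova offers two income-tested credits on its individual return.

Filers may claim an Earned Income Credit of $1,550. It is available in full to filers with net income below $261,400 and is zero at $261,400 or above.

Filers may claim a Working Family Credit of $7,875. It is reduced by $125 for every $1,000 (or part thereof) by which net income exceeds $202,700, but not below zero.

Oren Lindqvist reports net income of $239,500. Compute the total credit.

$4,800

Earned Income Credit: $239,500 is below the $261,400 cutoff, so the full $1,550 applies.
Working Family Credit: income exceeds $202,700 by $36,800, which is 37 full-or-partial $1,000 increments; reduction = 37 × $125 = $4,625, leaving $3,250.
Total: $1,550 + $3,250 = $4,800.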